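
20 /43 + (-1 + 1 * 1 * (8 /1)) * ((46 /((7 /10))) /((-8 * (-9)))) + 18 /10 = 33491 /3870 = 8.65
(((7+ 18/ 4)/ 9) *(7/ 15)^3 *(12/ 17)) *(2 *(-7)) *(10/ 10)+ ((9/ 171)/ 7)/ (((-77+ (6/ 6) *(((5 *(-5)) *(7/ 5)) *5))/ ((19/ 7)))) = -303082949/ 236155500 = -1.28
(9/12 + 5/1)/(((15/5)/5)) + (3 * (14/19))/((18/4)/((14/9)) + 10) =802897/82308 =9.75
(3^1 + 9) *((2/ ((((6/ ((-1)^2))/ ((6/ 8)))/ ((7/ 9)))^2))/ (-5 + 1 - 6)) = -49/ 2160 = -0.02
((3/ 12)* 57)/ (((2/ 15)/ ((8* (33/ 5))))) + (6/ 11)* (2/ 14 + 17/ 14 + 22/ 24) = 869213/ 154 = 5644.24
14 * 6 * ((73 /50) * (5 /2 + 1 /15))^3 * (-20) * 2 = -176809.77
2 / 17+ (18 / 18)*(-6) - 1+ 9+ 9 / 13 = 2.81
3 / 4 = 0.75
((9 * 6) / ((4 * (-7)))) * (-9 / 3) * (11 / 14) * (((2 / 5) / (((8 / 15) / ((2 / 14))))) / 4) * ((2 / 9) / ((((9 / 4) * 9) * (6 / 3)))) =11 / 16464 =0.00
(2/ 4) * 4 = 2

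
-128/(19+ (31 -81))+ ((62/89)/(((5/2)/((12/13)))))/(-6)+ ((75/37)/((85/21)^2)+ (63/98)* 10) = 142804347402/13423404085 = 10.64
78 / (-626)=-39 / 313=-0.12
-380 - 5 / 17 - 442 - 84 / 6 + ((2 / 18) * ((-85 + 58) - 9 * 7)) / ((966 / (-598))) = -296347 / 357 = -830.10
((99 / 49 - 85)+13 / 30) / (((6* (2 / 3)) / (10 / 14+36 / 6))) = -5703121 / 41160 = -138.56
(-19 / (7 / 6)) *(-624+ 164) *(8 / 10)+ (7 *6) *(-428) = -83880 / 7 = -11982.86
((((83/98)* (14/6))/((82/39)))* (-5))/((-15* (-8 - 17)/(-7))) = 1079/12300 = 0.09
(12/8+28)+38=135/2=67.50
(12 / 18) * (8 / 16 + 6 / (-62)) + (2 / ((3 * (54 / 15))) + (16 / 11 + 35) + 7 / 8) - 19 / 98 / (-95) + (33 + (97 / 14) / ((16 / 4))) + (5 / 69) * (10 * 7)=16101965797 / 207525780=77.59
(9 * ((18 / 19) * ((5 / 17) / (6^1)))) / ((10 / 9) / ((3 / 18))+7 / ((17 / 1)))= 405 / 6859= 0.06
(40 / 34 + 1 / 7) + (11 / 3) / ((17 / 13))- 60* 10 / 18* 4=-15376 / 119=-129.21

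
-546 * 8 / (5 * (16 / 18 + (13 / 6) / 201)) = -752544 / 775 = -971.02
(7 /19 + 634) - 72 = 10685 /19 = 562.37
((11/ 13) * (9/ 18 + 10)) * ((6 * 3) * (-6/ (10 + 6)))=-6237/ 104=-59.97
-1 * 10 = -10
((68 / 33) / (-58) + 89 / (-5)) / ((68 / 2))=-85343 / 162690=-0.52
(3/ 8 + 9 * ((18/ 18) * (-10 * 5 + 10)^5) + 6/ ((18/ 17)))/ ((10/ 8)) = -4423679971/ 6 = -737279995.17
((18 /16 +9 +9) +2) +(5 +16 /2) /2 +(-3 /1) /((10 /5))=209 /8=26.12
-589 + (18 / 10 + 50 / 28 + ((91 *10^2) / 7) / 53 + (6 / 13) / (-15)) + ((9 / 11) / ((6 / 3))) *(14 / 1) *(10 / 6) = -58503803 / 106106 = -551.37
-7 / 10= -0.70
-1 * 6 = -6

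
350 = 350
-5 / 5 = -1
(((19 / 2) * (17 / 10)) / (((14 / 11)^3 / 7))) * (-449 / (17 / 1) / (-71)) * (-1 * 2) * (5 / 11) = -1032251 / 55664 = -18.54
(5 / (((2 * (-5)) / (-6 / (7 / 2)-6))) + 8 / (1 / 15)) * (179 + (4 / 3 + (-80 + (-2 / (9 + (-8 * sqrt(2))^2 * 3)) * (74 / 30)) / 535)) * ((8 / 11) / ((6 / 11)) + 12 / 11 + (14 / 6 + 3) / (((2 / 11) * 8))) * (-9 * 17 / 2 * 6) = -62392379.26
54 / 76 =27 / 38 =0.71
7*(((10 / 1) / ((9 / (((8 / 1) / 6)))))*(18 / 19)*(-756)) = -7427.37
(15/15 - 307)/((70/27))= -4131/35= -118.03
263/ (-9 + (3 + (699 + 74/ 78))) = 10257/ 27064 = 0.38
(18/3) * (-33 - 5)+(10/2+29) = -194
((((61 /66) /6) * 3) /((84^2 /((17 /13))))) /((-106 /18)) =-0.00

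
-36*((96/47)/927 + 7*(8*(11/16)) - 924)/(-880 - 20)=-25720169/726150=-35.42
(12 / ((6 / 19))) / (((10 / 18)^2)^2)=398.91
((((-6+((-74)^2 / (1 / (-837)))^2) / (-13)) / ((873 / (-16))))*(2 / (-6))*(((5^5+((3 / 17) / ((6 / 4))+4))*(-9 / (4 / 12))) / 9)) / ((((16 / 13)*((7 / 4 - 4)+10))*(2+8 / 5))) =3725009231855509700 / 1380213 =2698865488048.23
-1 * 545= -545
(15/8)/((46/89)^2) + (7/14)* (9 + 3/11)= 2170293/186208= 11.66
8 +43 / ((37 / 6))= 554 / 37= 14.97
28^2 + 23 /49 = 38439 /49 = 784.47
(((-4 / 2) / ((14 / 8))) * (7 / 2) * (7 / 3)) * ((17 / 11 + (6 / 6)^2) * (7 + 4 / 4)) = -6272 / 33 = -190.06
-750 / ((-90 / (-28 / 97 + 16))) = 12700 / 97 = 130.93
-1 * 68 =-68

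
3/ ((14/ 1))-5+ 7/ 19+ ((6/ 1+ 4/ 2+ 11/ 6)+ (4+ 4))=5353/ 399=13.42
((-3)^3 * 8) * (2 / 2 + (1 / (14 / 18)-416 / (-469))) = -685.30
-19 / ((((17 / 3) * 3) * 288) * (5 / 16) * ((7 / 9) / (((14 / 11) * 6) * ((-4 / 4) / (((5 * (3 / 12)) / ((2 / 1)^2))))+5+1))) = 9633 / 32725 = 0.29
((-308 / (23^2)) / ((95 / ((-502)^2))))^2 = 6024434703341824 / 2525565025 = 2385380.95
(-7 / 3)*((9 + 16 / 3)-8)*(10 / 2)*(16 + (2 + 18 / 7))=-1520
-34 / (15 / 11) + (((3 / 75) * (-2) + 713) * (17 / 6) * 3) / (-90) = -138397 / 1500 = -92.26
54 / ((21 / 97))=1746 / 7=249.43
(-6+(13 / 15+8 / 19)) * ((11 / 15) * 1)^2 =-162503 / 64125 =-2.53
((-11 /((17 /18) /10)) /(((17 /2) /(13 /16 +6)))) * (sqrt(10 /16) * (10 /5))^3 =-269775 * sqrt(10) /2312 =-368.99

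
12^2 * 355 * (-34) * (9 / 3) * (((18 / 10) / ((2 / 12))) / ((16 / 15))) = -52794180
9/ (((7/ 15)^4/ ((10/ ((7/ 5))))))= 22781250/ 16807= 1355.46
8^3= 512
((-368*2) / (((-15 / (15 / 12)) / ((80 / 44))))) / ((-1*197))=-3680 / 6501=-0.57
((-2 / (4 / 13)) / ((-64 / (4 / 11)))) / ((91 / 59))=59 / 2464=0.02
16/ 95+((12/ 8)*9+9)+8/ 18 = 39523/ 1710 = 23.11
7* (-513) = -3591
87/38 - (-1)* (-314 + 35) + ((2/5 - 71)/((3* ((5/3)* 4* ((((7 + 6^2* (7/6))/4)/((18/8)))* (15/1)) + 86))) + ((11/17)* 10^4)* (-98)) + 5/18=-52319491526813/82471590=-634394.12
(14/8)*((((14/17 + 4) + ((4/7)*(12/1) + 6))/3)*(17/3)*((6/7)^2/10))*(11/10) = 5786/1225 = 4.72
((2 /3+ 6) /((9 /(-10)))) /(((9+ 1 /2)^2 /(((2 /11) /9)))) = -1600 /964953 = -0.00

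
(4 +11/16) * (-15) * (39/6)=-14625/32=-457.03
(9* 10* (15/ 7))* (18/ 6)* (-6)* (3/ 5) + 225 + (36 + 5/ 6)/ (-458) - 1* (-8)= -35585399/ 19236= -1849.94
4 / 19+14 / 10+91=92.61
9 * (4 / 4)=9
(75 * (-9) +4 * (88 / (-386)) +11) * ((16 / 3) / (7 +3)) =-342208 / 965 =-354.62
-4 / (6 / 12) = -8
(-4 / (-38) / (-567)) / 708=-1 / 3813642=-0.00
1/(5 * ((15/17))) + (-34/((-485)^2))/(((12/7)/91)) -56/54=-10390907/12702150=-0.82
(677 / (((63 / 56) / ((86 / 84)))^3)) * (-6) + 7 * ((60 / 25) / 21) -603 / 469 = -34454258273 / 11252115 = -3062.03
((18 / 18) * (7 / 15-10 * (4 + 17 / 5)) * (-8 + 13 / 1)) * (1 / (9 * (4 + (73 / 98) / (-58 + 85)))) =-108094 / 10657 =-10.14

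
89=89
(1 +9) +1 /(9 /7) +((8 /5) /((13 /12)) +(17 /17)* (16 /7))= 59543 /4095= 14.54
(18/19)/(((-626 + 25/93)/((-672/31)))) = 36288/1105667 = 0.03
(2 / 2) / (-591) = -1 / 591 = -0.00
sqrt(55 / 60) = sqrt(33) / 6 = 0.96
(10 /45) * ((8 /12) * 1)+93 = 2515 /27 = 93.15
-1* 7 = -7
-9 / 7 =-1.29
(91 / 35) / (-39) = -1 / 15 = -0.07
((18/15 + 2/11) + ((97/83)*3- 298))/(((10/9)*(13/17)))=-204722721/593450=-344.97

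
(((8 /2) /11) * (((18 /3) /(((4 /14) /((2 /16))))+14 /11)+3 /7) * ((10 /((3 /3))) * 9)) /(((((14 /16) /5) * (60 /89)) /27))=192119850 /5929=32403.42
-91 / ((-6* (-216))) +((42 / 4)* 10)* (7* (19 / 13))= 18097457 / 16848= 1074.16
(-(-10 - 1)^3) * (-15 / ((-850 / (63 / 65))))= 22.77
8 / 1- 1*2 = 6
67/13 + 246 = 3265/13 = 251.15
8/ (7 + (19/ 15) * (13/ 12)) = 0.96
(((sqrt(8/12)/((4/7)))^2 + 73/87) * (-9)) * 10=-30075/116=-259.27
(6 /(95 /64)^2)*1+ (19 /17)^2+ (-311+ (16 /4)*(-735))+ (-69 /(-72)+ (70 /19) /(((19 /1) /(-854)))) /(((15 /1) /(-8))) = -74159638309 /23474025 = -3159.22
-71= -71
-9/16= -0.56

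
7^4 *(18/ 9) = 4802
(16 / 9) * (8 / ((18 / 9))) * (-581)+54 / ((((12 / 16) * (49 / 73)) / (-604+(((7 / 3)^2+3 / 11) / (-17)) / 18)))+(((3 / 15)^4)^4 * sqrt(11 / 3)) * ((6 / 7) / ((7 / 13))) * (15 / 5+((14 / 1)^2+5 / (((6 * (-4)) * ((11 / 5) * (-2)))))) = -68921.80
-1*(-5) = 5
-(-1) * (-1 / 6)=-1 / 6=-0.17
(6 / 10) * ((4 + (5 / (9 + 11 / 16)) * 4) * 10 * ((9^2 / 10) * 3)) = 137052 / 155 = 884.21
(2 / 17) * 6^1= 12 / 17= 0.71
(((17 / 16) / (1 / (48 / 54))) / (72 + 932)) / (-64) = -17 / 1156608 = -0.00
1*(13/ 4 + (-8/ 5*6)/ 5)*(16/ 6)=266/ 75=3.55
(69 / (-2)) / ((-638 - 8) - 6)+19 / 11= 25535 / 14344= 1.78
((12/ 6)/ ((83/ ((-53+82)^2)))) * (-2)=-40.53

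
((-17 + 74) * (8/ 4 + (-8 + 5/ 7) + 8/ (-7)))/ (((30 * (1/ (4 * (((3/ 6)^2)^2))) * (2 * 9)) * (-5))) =19/ 560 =0.03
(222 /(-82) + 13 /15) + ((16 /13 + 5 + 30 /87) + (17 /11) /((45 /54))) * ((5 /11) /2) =4224497 /56108910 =0.08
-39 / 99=-13 / 33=-0.39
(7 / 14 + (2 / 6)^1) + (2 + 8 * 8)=401 / 6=66.83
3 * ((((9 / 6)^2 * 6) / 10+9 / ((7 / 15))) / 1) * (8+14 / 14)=78003 / 140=557.16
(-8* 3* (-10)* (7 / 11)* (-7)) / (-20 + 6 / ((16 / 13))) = 94080 / 1331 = 70.68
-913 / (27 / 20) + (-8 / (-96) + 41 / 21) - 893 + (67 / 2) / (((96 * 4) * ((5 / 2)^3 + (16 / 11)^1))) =-527651035 / 336672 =-1567.26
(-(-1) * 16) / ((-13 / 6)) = -96 / 13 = -7.38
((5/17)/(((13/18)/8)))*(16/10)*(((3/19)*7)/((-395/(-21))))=508032/1658605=0.31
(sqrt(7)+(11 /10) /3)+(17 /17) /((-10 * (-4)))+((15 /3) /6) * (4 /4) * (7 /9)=1123 /1080+sqrt(7)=3.69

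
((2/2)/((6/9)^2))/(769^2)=9/2365444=0.00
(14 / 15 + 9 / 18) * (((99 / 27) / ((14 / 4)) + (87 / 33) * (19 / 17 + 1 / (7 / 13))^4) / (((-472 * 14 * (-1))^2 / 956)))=7056133894266323 / 1083610293354832320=0.01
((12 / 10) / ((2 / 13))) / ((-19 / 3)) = -117 / 95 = -1.23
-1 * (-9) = 9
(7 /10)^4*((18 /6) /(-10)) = -7203 /100000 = -0.07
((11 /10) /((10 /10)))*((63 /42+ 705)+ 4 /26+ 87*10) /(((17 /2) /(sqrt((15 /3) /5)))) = 450923 /2210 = 204.04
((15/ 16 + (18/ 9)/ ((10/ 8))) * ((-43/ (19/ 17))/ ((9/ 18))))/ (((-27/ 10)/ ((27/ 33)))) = 148393/ 2508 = 59.17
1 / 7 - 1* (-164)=1149 / 7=164.14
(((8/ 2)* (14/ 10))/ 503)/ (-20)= -0.00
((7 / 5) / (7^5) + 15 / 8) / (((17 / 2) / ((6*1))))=540249 / 408170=1.32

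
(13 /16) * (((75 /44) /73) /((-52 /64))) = -75 /3212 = -0.02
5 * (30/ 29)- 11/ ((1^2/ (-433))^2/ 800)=-47847192650/ 29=-1649903194.83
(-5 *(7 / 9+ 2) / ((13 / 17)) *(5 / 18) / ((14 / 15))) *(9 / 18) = -53125 / 19656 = -2.70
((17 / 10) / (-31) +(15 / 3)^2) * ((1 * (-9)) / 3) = -23199 / 310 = -74.84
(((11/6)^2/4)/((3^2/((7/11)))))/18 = 77/23328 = 0.00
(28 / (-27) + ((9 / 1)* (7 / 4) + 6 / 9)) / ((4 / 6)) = 1661 / 72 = 23.07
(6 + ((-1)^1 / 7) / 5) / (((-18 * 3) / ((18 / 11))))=-19 / 105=-0.18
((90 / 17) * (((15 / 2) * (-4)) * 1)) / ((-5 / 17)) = 540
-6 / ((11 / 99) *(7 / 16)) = -864 / 7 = -123.43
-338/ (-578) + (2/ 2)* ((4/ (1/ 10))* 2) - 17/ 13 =297844/ 3757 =79.28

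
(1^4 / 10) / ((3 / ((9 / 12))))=1 / 40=0.02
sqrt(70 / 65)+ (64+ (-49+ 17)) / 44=8 / 11+ sqrt(182) / 13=1.77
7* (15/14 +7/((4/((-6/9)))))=-2/3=-0.67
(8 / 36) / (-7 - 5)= -1 / 54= -0.02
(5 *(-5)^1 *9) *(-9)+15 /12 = 2026.25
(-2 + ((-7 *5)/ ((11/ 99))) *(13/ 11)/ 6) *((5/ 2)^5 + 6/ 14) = -30957139/ 4928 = -6281.89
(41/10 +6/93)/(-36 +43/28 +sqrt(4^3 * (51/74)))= -129066434/1028450947-2024288 * sqrt(3774)/5142254735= -0.15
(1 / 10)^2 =1 / 100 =0.01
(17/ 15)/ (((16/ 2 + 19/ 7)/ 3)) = 119/ 375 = 0.32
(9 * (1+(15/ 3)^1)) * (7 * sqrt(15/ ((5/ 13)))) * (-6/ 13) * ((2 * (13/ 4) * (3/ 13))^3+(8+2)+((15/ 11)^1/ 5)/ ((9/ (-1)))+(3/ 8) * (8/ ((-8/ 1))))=-323568 * sqrt(39)/ 143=-14130.64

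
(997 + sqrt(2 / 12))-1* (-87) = sqrt(6) / 6 + 1084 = 1084.41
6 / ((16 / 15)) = 45 / 8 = 5.62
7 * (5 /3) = 35 /3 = 11.67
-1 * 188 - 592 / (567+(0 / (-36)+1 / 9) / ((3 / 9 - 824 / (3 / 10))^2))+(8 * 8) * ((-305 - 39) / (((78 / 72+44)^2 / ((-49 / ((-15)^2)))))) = -6571830521893446206 / 35202752034828275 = -186.69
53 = 53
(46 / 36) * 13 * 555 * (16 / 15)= 88504 / 9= 9833.78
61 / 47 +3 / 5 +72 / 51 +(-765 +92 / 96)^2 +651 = 1344806693147 / 2301120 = 584413.98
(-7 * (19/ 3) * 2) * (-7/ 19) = 98/ 3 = 32.67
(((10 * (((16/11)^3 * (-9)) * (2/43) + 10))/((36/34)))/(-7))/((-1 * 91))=3260090/25239753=0.13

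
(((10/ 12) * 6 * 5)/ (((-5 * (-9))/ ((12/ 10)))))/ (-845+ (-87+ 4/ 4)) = -2/ 2793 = -0.00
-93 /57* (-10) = 310 /19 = 16.32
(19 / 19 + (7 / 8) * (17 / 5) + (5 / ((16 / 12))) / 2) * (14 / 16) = 819 / 160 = 5.12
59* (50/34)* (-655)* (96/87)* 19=-1191488.84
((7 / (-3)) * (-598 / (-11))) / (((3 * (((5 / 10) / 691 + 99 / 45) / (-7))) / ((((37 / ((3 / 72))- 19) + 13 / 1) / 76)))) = 4960682090 / 3178263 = 1560.82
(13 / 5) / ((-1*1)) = -2.60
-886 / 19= -46.63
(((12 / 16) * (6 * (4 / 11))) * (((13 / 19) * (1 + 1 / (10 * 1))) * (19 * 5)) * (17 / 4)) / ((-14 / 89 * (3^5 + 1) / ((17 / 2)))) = -3009357 / 27328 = -110.12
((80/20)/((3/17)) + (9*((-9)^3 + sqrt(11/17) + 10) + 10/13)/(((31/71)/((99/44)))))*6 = -161135005/806 + 17253*sqrt(187)/1054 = -199695.52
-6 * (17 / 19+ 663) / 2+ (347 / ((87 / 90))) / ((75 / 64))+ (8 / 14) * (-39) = -32932082 / 19285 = -1707.65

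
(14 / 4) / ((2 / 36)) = 63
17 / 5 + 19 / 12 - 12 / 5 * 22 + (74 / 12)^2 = -881 / 90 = -9.79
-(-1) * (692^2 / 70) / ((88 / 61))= 1825669 / 385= 4742.00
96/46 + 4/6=2.75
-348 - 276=-624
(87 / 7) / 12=29 / 28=1.04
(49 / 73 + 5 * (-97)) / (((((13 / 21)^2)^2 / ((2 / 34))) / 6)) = -41256421416 / 35444201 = -1163.98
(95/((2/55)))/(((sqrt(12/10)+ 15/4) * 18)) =130625/3087 - 20900 * sqrt(30)/9261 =29.95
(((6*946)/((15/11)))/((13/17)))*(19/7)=6722276/455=14774.23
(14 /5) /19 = 14 /95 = 0.15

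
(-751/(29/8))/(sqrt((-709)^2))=-6008/20561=-0.29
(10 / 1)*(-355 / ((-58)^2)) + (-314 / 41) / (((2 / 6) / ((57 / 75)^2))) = -617468659 / 43101250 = -14.33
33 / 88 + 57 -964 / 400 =10993 / 200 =54.96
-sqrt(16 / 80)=-sqrt(5) / 5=-0.45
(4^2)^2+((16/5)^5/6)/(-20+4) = 2367232/9375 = 252.50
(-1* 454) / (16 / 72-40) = 2043 / 179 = 11.41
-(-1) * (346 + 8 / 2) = 350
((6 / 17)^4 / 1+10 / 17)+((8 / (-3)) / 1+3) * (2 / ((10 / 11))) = 1675121 / 1252815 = 1.34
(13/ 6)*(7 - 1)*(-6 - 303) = -4017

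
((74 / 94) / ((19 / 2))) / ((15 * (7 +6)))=74 / 174135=0.00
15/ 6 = 5/ 2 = 2.50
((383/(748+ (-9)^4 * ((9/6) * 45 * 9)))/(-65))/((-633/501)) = 127922/109351217365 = 0.00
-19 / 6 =-3.17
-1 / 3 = -0.33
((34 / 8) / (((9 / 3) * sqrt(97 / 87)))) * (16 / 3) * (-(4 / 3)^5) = -69632 * sqrt(8439) / 212139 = -30.15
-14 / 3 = -4.67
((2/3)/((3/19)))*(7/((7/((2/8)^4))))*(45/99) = 95/12672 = 0.01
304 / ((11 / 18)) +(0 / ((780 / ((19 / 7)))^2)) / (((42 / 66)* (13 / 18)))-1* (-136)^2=-197984 / 11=-17998.55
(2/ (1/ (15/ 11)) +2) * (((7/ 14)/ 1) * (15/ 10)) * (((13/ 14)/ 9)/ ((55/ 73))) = 12337/ 25410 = 0.49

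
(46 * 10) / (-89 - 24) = -460 / 113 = -4.07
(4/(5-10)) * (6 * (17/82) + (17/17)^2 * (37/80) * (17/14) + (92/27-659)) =810591377/1549800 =523.03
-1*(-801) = 801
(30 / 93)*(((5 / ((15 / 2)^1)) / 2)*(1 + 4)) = 50 / 93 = 0.54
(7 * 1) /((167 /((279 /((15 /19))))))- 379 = -304096 /835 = -364.19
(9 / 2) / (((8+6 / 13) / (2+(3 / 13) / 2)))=9 / 8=1.12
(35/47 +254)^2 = 64894.85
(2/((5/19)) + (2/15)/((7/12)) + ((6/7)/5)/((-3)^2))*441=17304/5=3460.80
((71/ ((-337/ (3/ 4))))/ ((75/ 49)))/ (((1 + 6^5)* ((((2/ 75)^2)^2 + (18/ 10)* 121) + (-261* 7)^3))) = 629015625/ 288977900347265989162952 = 0.00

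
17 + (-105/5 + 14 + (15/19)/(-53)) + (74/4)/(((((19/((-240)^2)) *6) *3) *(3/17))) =53369365/3021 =17666.13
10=10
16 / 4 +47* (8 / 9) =412 / 9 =45.78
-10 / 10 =-1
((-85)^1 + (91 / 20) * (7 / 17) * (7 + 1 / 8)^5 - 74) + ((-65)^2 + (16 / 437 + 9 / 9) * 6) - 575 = 184519222794233 / 4868669440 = 37899.31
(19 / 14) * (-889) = -2413 / 2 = -1206.50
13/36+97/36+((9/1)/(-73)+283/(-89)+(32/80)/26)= -1764479/7601490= -0.23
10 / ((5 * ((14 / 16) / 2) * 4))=8 / 7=1.14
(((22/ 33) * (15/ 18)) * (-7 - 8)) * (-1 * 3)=25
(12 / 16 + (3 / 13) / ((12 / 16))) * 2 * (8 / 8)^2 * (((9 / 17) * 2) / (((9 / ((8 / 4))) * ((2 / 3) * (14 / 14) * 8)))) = 165 / 1768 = 0.09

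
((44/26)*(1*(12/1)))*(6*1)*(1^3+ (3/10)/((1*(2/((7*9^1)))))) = 82764/65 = 1273.29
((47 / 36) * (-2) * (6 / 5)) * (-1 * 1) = 47 / 15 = 3.13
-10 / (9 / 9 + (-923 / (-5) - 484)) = 25 / 746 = 0.03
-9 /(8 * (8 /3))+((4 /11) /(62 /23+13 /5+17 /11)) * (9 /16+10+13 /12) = 163793 /830784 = 0.20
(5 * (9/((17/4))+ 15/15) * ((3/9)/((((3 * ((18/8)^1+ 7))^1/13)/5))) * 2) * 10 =243.42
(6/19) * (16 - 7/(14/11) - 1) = 3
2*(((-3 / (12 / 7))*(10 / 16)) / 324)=-35 / 5184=-0.01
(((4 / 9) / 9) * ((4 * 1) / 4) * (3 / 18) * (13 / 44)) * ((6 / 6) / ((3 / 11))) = 13 / 1458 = 0.01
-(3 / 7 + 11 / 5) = -92 / 35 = -2.63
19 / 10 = 1.90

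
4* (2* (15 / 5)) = 24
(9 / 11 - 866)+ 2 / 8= -38057 / 44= -864.93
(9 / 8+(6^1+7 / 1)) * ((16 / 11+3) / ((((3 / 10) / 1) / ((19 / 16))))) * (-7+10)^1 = 526015 / 704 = 747.18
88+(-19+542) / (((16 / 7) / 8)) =3837 / 2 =1918.50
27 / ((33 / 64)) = 576 / 11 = 52.36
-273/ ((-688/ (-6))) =-819/ 344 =-2.38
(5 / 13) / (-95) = -1 / 247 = -0.00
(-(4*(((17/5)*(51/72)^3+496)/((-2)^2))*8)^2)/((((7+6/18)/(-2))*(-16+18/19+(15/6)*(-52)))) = -22440776634817939/754359091200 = -29748.14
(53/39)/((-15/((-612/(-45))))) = -3604/2925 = -1.23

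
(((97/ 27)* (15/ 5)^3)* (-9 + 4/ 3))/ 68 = -2231/ 204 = -10.94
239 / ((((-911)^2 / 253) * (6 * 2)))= 60467 / 9959052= 0.01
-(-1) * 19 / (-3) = -19 / 3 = -6.33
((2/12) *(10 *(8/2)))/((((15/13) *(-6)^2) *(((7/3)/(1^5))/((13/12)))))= 169/2268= 0.07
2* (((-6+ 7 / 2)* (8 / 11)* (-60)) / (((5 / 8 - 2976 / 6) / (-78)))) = 499200 / 14531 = 34.35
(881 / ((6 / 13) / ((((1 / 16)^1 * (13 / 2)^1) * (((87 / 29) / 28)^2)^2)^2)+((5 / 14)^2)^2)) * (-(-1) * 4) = 650469417264576 / 29723937934422213623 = 0.00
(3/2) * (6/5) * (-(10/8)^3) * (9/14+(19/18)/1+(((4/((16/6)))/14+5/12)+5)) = -1625/64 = -25.39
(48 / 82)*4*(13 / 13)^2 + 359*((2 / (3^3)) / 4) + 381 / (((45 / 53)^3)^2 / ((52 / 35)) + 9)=131605453990389457 / 2623233990090762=50.17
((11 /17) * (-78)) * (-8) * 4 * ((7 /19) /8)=24024 /323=74.38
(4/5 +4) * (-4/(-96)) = 1/5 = 0.20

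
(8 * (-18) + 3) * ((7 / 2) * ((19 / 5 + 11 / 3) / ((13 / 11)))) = -202664 / 65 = -3117.91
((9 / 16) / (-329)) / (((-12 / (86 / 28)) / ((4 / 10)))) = 129 / 736960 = 0.00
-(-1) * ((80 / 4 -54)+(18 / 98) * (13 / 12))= -6625 / 196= -33.80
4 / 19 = 0.21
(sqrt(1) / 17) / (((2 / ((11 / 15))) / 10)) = 11 / 51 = 0.22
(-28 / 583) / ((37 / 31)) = -868 / 21571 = -0.04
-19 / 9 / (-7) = 19 / 63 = 0.30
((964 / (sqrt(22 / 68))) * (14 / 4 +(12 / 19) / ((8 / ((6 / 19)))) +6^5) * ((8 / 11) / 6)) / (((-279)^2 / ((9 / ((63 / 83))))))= 898825523608 * sqrt(374) / 71403627141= 243.44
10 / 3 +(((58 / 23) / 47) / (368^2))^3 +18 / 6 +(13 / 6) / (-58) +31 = 1272492548945743500004581491 / 34118761617468120656510976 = 37.30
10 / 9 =1.11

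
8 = 8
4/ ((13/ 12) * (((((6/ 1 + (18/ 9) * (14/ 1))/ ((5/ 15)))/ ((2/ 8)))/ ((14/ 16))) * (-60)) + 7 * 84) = -7/ 52011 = -0.00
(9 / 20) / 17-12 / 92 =-813 / 7820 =-0.10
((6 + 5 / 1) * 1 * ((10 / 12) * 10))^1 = 275 / 3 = 91.67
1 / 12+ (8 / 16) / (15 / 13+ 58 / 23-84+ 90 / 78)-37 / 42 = -799291 / 994224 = -0.80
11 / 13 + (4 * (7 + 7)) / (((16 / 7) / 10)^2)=111563 / 104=1072.72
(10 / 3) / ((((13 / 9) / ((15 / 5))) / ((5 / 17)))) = 450 / 221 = 2.04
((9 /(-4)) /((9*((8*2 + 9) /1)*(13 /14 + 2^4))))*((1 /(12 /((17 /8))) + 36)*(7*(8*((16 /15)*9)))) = -11.49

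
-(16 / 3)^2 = -256 / 9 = -28.44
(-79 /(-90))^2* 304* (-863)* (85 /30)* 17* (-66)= 1301275036732 /2025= 642604956.41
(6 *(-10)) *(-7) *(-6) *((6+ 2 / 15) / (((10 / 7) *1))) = -54096 / 5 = -10819.20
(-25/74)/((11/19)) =-475/814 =-0.58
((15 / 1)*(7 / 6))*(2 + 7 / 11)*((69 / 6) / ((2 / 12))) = 70035 / 22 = 3183.41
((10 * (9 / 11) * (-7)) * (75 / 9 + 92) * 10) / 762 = -105350 / 1397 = -75.41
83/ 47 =1.77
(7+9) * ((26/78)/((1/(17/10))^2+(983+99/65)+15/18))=601120/111098521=0.01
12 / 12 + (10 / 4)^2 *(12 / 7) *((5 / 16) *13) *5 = 24487 / 112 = 218.63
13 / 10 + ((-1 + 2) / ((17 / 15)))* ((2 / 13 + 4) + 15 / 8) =58517 / 8840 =6.62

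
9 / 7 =1.29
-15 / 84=-5 / 28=-0.18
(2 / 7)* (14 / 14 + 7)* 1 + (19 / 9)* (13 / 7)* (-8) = -1832 / 63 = -29.08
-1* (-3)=3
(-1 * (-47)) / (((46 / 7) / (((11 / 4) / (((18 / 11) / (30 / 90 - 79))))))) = -2348731 / 2484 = -945.54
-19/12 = -1.58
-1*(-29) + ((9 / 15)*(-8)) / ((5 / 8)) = 533 / 25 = 21.32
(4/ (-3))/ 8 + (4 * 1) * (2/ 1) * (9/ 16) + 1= 5.33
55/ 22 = 5/ 2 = 2.50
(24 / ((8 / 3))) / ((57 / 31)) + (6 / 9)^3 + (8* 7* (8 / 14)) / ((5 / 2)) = 46147 / 2565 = 17.99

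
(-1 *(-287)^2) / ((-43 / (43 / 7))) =11767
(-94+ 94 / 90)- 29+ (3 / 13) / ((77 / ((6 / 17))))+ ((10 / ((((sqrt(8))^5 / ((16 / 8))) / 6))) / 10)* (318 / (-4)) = -93388486 / 765765- 477* sqrt(2) / 128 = -127.22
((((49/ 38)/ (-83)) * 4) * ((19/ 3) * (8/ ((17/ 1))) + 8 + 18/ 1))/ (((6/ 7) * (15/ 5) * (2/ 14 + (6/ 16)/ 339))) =-3208004912/ 659420973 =-4.86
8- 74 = -66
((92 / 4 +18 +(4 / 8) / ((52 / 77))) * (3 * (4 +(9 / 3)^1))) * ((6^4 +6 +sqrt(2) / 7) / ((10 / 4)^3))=13023 * sqrt(2) / 1625 +118691622 / 1625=73052.33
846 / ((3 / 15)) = 4230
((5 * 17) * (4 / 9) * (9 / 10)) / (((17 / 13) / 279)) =7254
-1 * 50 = -50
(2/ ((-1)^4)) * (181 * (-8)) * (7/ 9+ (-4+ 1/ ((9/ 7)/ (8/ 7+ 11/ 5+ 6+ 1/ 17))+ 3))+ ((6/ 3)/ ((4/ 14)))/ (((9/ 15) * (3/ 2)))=-15701954/ 765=-20525.43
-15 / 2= -7.50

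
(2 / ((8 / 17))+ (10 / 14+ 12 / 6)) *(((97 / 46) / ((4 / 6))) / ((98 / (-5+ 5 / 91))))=-982125 / 883568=-1.11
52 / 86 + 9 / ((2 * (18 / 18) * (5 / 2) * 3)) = 259 / 215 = 1.20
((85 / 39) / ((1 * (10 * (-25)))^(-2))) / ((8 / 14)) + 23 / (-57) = 176640326 / 741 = 238381.01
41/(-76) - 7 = -573/76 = -7.54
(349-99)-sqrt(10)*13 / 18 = 250-13*sqrt(10) / 18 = 247.72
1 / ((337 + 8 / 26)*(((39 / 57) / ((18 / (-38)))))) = -9 / 4385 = -0.00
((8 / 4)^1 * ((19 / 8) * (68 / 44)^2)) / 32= 5491 / 15488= 0.35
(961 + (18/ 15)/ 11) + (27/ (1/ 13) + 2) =72276/ 55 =1314.11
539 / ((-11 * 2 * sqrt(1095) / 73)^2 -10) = 39347 / 6530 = 6.03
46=46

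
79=79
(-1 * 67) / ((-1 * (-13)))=-67 / 13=-5.15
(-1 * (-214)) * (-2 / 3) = -428 / 3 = -142.67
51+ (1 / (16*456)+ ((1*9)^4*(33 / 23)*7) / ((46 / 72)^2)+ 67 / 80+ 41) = 71695438731019 / 443852160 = 161530.00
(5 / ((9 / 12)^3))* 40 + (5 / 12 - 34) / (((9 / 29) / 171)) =-1947277 / 108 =-18030.34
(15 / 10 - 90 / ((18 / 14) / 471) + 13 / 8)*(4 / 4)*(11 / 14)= -2901085 / 112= -25902.54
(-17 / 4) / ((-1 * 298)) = 17 / 1192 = 0.01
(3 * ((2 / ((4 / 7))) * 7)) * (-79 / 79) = -147 / 2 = -73.50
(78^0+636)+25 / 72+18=47185 / 72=655.35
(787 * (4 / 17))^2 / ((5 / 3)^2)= 89189136 / 7225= 12344.52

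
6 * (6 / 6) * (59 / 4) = 177 / 2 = 88.50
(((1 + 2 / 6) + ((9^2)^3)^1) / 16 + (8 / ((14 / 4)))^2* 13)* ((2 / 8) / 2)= 78281767 / 18816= 4160.38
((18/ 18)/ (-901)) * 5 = -5/ 901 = -0.01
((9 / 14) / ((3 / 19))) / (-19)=-3 / 14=-0.21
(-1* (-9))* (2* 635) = 11430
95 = 95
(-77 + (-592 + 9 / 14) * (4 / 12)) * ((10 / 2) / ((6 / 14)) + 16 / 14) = -3096997 / 882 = -3511.33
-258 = -258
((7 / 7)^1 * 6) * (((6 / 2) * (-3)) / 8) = -6.75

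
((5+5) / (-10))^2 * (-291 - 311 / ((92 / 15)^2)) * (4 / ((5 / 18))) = -22796991 / 5290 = -4309.45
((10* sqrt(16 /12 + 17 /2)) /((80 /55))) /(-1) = -55* sqrt(354) /48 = -21.56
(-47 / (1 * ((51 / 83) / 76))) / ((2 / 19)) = -2816522 / 51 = -55225.92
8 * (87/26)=348/13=26.77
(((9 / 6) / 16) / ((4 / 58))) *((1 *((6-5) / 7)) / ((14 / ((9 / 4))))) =783 / 25088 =0.03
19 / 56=0.34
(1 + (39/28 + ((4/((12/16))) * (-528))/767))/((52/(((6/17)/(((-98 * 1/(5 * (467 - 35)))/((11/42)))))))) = 40776615/813972614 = 0.05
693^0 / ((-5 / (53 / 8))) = -53 / 40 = -1.32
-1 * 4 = -4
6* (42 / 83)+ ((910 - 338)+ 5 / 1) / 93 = 71327 / 7719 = 9.24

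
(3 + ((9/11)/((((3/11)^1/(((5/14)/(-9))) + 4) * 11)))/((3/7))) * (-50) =-127725/869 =-146.98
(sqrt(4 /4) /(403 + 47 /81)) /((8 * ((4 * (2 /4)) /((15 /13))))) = 243 /1359904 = 0.00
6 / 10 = 3 / 5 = 0.60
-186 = -186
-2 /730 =-1 /365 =-0.00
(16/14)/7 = 8/49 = 0.16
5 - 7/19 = 88/19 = 4.63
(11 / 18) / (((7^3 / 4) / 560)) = 1760 / 441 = 3.99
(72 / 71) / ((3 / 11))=264 / 71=3.72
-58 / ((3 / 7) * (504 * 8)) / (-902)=0.00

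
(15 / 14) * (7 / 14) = 15 / 28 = 0.54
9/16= 0.56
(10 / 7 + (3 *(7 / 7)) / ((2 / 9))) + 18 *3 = 965 / 14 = 68.93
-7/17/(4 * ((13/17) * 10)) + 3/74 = 521/19240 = 0.03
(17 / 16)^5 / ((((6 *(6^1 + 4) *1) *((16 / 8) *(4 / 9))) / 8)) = 4259571 / 20971520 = 0.20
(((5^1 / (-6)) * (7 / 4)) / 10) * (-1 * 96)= 14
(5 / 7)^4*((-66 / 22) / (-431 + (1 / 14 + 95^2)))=-3750 / 41268731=-0.00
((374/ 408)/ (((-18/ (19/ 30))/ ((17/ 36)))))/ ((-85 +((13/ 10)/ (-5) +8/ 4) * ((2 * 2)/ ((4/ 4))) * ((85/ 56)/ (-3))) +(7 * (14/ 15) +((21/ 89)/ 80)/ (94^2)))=4889663471/ 26321586624117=0.00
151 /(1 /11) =1661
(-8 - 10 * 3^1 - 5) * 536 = -23048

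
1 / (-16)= -1 / 16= -0.06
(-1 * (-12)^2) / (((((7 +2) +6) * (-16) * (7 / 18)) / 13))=20.06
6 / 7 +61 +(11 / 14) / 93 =11507 / 186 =61.87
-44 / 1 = -44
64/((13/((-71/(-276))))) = 1136/897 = 1.27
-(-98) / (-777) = -14 / 111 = -0.13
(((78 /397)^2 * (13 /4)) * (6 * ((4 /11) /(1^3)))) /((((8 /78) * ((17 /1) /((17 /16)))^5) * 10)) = 2313441 /9089575813120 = 0.00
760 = 760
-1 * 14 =-14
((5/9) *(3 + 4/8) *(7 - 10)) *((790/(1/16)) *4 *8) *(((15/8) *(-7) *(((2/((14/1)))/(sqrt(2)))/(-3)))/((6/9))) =-1106000 *sqrt(2) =-1564120.20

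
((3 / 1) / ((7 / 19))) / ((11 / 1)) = 57 / 77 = 0.74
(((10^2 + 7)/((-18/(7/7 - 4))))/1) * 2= 35.67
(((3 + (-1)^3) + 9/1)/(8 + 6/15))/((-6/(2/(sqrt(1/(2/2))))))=-55/126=-0.44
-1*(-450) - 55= 395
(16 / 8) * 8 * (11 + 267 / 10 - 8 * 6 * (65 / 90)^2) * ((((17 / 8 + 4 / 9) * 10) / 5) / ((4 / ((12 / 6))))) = 126503 / 243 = 520.59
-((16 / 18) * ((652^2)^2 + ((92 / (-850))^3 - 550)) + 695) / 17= -110980623559775455687 / 11745140625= -9449067244.33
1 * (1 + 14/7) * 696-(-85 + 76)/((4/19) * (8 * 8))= 534699/256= 2088.67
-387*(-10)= 3870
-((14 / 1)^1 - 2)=-12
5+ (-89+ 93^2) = 8565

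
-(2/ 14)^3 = -1/ 343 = -0.00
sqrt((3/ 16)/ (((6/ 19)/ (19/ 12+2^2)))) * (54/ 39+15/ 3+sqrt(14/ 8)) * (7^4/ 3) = 2401 * sqrt(53466)/ 288+199283 * sqrt(7638)/ 1872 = 11231.36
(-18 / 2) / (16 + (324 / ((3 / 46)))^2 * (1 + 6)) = -9 / 172767184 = -0.00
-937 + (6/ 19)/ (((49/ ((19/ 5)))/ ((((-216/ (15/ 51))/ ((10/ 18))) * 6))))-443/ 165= -1133.93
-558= -558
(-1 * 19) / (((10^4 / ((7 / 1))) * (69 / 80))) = -0.02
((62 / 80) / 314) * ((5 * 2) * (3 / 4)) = 93 / 5024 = 0.02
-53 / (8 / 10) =-265 / 4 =-66.25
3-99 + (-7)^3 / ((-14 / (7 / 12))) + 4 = -1865 / 24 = -77.71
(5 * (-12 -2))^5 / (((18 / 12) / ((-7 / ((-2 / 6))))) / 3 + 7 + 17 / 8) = -282357600000 / 1537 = -183706961.61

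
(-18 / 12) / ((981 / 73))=-73 / 654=-0.11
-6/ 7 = -0.86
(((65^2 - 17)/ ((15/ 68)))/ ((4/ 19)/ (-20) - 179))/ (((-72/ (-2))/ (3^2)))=-679592/ 25509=-26.64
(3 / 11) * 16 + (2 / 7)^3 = 4.39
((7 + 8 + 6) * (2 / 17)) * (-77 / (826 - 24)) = -1617 / 6817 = -0.24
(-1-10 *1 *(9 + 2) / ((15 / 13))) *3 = -289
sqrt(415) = 20.37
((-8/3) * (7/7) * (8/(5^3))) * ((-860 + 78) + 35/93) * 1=4652224/34875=133.40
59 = 59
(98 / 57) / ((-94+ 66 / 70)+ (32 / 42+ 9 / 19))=-1715 / 91592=-0.02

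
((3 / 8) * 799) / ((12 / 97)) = 77503 / 32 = 2421.97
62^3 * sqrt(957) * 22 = 5243216 * sqrt(957) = 162201071.27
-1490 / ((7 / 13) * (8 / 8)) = -19370 / 7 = -2767.14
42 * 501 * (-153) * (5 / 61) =-16097130 / 61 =-263887.38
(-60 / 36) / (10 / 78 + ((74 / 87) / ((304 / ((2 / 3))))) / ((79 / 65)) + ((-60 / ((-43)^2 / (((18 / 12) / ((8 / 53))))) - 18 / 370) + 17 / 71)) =206148552545325 / 240423255208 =857.44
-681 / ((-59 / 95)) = 64695 / 59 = 1096.53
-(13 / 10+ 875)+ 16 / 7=-61181 / 70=-874.01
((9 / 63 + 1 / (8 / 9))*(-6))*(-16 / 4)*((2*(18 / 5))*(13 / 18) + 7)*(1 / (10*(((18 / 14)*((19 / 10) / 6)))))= 8662 / 95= 91.18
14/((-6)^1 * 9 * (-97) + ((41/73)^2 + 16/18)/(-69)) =0.00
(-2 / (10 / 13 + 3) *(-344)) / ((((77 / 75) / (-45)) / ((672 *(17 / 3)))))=-30466018.55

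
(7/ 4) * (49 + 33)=287/ 2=143.50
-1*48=-48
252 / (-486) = -14 / 27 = -0.52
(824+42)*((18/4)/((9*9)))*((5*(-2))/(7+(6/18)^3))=-1299/19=-68.37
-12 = -12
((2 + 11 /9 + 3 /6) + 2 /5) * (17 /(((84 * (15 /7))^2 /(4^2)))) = 6307 /182250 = 0.03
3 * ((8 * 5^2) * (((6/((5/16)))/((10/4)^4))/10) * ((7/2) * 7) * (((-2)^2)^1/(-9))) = -200704/625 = -321.13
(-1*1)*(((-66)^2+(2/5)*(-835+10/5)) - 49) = -19869/5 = -3973.80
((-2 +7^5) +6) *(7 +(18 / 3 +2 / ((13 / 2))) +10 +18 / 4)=12154353 / 26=467475.12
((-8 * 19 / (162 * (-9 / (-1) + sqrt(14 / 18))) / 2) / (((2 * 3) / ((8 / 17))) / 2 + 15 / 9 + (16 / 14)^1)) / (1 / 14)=-2352 / 29317 + 784 * sqrt(7) / 263853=-0.07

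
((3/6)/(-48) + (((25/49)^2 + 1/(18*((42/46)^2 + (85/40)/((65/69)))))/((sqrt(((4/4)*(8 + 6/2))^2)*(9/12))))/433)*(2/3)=-86814187859159/12595441016488176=-0.01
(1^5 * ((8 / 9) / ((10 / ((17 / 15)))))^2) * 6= 9248 / 151875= 0.06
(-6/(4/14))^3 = -9261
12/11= 1.09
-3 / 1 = -3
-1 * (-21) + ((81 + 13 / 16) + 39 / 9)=5143 / 48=107.15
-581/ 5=-116.20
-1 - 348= -349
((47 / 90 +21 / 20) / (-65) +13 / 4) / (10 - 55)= -18871 / 263250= -0.07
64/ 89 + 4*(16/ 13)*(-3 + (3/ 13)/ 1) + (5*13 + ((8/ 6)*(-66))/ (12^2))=13936199/ 270738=51.47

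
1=1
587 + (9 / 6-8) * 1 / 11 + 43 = 13847 / 22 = 629.41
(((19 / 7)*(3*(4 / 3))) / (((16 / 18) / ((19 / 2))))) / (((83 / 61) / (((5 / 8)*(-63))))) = -8918505 / 2656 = -3357.87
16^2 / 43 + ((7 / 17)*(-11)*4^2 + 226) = 116582 / 731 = 159.48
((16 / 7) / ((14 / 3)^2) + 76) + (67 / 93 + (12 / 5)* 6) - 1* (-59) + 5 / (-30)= 47867231 / 318990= 150.06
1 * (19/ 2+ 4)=27/ 2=13.50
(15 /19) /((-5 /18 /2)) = -108 /19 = -5.68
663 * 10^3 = 663000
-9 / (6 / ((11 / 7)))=-33 / 14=-2.36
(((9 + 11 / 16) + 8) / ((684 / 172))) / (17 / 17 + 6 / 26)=158197 / 43776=3.61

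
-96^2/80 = -576/5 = -115.20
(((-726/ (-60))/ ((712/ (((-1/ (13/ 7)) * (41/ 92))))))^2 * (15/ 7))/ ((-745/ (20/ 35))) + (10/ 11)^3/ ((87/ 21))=18908043737016502763/ 104261670029992217600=0.18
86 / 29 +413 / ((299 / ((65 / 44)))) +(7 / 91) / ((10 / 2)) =9578953 / 1907620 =5.02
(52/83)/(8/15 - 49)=-0.01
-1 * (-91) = 91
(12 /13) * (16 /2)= 96 /13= 7.38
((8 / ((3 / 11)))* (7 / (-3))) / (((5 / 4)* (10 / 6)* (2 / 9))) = -3696 / 25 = -147.84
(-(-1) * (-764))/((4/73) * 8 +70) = -10.85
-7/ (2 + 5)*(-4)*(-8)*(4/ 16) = -8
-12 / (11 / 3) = -36 / 11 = -3.27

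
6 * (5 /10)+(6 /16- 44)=-325 /8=-40.62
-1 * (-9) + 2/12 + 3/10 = 142/15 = 9.47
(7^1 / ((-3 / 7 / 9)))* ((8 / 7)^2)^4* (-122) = 6140461056 / 117649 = 52193.06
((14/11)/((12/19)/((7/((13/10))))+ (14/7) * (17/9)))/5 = 8379/128216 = 0.07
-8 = -8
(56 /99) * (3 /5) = 56 /165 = 0.34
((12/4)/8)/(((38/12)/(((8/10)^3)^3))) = 589824/37109375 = 0.02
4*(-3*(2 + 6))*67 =-6432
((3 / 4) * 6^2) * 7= 189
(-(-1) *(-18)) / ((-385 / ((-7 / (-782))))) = 9 / 21505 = 0.00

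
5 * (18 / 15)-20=-14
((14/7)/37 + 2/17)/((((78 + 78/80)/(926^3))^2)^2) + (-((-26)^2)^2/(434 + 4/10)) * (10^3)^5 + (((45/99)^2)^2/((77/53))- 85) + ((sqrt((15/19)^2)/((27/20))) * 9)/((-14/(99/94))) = 741691490139660471235446149863346635459651556078545705/422743447196721980701078707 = 1754471879003525483657064000.00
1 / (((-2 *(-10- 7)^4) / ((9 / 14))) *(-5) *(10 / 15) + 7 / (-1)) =27 / 23385691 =0.00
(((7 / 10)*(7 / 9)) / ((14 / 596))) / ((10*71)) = 1043 / 31950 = 0.03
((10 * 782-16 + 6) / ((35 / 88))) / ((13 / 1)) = 1510.51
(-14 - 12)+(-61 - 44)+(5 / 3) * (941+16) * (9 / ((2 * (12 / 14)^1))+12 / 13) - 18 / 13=505111 / 52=9713.67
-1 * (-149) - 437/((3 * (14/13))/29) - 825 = -193141/42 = -4598.60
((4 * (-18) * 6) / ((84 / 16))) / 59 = -1.39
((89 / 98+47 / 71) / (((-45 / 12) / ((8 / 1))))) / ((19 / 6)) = -1.06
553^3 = 169112377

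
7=7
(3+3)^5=7776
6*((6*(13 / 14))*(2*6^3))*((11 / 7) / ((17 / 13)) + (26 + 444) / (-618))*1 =546616512 / 85799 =6370.90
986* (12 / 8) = 1479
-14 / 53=-0.26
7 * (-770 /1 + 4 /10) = -5387.20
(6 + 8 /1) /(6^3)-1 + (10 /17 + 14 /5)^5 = 213538268392519 /479201737500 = 445.61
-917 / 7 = -131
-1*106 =-106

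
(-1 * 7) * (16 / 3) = -112 / 3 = -37.33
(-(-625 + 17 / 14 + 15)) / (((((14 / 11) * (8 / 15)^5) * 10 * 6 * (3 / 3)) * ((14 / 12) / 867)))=12344984870625 / 89915392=137295.57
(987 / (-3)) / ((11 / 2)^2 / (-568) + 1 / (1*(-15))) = 11212320 / 4087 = 2743.41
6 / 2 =3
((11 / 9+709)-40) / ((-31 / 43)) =-259376 / 279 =-929.66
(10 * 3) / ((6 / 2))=10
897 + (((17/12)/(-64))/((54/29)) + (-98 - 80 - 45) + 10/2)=28158995/41472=678.99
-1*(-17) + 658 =675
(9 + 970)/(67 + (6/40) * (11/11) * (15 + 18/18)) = 4895/347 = 14.11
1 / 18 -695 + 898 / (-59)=-710.16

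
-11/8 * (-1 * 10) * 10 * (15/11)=375/2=187.50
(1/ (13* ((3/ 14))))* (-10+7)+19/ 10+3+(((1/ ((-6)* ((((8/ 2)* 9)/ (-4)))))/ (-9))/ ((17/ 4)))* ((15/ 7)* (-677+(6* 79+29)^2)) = -323241017/ 1253070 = -257.96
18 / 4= 9 / 2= 4.50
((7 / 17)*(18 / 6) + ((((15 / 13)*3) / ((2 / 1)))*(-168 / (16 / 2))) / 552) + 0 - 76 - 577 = -53012075 / 81328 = -651.83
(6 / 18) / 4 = 1 / 12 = 0.08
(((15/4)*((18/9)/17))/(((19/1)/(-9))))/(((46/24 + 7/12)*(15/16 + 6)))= -0.01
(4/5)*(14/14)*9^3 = 2916/5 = 583.20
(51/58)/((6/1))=0.15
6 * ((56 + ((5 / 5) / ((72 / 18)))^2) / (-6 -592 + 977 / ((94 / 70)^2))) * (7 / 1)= -41610933 / 993256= -41.89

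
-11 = -11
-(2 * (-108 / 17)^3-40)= 2715944 / 4913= 552.81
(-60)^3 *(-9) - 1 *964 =1943036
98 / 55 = 1.78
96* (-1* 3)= -288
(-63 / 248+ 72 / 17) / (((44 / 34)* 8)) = 16785 / 43648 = 0.38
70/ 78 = 35/ 39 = 0.90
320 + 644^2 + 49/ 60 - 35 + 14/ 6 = 8300483/ 20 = 415024.15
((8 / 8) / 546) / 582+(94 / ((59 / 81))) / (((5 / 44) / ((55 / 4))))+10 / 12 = 15615.99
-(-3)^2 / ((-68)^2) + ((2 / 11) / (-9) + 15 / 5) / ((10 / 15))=681743 / 152592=4.47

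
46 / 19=2.42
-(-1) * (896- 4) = 892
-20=-20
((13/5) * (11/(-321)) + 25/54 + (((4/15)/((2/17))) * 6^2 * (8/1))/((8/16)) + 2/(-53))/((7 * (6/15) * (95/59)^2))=278425727729/1547706636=179.90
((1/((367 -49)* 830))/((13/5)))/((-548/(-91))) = 7/28927824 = 0.00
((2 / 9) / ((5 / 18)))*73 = 292 / 5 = 58.40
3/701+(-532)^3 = -105548706365/701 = -150568768.00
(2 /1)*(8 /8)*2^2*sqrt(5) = 8*sqrt(5) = 17.89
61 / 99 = 0.62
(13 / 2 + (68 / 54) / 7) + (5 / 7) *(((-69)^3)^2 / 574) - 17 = 7284475448174 / 54243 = 134293373.30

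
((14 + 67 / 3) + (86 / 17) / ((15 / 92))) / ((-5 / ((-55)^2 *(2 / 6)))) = -2078417 / 153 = -13584.42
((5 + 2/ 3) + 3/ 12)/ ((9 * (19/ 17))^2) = 20519/ 350892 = 0.06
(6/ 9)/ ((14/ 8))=8/ 21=0.38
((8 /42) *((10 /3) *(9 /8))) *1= 5 /7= 0.71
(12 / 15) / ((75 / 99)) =1.06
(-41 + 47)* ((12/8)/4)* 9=81/4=20.25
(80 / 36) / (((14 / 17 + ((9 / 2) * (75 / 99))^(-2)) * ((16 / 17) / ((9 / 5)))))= 1625625 / 347912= 4.67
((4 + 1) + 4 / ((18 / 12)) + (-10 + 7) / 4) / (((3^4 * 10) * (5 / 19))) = 0.03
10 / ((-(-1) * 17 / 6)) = 60 / 17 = 3.53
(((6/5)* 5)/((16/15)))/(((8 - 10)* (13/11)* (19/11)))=-5445/3952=-1.38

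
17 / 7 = 2.43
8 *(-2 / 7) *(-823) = 13168 / 7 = 1881.14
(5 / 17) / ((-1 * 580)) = -1 / 1972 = -0.00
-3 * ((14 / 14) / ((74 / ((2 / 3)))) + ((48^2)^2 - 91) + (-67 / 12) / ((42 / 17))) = -98989602625 / 6216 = -15924968.25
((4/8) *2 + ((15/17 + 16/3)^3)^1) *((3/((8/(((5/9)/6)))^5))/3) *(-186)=-193675309375/20790169462996992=-0.00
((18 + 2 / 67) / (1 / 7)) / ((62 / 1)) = 4228 / 2077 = 2.04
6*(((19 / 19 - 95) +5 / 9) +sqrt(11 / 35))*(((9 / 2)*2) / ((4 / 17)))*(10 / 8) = -214455 / 8 +459*sqrt(385) / 56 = -26646.05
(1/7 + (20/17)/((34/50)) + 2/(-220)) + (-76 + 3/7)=-16402143/222530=-73.71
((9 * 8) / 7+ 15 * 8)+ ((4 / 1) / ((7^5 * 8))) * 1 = 4379425 / 33614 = 130.29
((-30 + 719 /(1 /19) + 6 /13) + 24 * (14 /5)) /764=890413 /49660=17.93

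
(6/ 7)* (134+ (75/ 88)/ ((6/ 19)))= 10311/ 88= 117.17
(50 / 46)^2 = 1.18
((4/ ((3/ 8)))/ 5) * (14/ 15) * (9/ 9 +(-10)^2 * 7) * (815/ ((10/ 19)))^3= 1166083529227288/ 225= 5182593463232.39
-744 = -744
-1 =-1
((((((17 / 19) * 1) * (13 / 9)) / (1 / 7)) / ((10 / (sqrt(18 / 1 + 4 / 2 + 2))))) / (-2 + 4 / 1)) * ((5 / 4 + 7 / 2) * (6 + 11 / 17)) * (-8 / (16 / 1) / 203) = -1469 * sqrt(22) / 41760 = -0.16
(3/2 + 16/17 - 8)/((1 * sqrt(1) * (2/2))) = -189/34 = -5.56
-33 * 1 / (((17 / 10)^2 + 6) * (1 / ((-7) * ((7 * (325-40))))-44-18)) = 6583500 / 109960537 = 0.06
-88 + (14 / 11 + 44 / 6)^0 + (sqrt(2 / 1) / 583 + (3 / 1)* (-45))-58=-280 + sqrt(2) / 583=-280.00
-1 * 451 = -451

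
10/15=2/3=0.67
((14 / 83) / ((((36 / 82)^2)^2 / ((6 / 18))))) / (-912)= -19780327 / 11919394944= -0.00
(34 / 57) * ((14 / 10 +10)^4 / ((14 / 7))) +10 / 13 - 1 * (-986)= 48945153 / 8125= 6024.02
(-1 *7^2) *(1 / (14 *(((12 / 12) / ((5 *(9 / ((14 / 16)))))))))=-180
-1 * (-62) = 62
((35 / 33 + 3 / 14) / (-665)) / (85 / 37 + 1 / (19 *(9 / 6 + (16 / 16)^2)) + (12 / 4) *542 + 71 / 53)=-1155029 / 981833124888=-0.00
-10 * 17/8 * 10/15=-14.17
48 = 48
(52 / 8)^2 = 42.25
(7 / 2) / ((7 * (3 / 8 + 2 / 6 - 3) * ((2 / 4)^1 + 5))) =-0.04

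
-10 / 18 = -5 / 9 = -0.56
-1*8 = -8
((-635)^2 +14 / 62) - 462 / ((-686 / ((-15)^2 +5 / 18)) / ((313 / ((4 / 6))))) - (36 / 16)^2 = 11531072109 / 24304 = 474451.62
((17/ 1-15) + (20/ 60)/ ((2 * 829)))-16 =-69635/ 4974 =-14.00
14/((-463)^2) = 14/214369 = 0.00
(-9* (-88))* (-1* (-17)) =13464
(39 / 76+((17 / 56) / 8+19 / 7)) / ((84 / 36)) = 83385 / 59584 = 1.40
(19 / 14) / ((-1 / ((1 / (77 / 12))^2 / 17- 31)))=59364341 / 1411102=42.07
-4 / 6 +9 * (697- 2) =18763 / 3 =6254.33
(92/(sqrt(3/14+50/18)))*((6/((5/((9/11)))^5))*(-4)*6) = -2346843456*sqrt(5278)/189738209375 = -0.90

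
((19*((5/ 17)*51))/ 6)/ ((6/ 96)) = 760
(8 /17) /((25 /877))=7016 /425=16.51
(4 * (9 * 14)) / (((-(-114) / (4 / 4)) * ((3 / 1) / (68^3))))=463373.47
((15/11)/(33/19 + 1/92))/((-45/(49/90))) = -42826/4536675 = -0.01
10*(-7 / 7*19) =-190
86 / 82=43 / 41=1.05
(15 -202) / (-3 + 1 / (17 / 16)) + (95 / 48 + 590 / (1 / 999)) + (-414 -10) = 989652397 / 1680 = 589078.81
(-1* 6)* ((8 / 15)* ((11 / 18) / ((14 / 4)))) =-176 / 315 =-0.56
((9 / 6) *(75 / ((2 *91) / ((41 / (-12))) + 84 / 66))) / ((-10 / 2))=4059 / 9380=0.43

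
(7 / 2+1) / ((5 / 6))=27 / 5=5.40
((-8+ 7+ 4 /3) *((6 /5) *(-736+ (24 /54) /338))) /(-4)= 559727 /7605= 73.60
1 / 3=0.33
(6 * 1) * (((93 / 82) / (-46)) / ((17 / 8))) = -1116 / 16031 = -0.07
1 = 1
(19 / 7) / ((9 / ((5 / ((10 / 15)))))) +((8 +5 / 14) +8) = 391 / 21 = 18.62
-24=-24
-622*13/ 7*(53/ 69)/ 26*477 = -2620797/ 161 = -16278.24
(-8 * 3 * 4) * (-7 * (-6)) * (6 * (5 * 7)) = -846720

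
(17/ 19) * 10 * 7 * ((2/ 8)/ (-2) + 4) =18445/ 76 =242.70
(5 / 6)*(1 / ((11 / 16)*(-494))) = -20 / 8151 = -0.00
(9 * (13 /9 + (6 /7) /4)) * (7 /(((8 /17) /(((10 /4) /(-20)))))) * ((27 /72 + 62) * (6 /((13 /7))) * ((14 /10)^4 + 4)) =-14036421399 /320000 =-43863.82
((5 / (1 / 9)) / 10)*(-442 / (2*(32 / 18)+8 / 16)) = -35802 / 73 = -490.44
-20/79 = -0.25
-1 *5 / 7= -5 / 7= -0.71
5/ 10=0.50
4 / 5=0.80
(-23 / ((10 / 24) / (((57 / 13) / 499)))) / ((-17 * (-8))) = -3933 / 1102790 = -0.00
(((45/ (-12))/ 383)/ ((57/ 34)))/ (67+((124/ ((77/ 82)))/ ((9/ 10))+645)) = -58905/ 8661027184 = -0.00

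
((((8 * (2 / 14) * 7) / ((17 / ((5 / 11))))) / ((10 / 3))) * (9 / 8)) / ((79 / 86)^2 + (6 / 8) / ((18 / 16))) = 299538 / 6267305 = 0.05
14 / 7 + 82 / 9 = 100 / 9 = 11.11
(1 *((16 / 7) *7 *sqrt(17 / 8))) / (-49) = -4 *sqrt(34) / 49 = -0.48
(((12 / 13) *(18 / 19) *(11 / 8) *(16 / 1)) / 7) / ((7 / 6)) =28512 / 12103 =2.36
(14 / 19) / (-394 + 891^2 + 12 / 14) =98 / 105533885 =0.00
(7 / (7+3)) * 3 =21 / 10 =2.10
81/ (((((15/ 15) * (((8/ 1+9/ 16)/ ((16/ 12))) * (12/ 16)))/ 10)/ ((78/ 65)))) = 27648/ 137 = 201.81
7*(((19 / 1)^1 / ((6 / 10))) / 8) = 27.71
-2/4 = -1/2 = -0.50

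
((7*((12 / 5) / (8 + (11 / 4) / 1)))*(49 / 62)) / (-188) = -2058 / 313255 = -0.01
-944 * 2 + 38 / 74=-69837 / 37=-1887.49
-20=-20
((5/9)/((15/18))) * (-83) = -166/3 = -55.33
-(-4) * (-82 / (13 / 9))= -227.08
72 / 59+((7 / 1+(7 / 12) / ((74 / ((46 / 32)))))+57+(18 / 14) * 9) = 450673213 / 5867904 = 76.80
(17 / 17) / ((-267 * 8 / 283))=-283 / 2136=-0.13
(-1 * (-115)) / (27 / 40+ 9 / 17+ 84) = 78200 / 57939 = 1.35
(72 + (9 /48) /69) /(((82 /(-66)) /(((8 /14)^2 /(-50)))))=874401 /2310350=0.38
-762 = -762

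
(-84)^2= 7056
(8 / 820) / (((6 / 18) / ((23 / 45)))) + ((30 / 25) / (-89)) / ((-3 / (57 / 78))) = 64907 / 3557775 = 0.02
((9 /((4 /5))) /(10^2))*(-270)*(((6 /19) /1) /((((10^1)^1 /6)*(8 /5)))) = -2187 /608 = -3.60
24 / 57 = 8 / 19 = 0.42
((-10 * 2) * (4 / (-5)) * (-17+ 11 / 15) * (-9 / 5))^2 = 137170944 / 625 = 219473.51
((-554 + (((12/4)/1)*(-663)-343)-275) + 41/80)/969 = -252839/77520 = -3.26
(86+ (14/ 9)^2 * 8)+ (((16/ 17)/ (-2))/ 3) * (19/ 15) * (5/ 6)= 144850/ 1377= 105.19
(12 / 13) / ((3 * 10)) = 2 / 65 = 0.03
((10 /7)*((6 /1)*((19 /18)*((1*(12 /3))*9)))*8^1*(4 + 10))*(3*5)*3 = 1641600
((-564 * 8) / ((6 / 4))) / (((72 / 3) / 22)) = -8272 / 3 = -2757.33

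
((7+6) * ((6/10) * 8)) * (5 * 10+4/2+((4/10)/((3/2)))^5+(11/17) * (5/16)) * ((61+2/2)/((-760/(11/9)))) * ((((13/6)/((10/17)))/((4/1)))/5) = -32704894731223/546750000000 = -59.82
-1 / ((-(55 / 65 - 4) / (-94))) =29.80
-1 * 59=-59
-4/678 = -2/339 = -0.01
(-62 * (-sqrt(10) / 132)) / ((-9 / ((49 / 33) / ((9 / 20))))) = -15190 * sqrt(10) / 88209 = -0.54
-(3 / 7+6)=-45 / 7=-6.43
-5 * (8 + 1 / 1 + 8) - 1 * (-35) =-50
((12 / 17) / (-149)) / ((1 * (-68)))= 3 / 43061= 0.00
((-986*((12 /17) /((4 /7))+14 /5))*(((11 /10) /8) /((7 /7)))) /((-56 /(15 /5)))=46893 /1600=29.31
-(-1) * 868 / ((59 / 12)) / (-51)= -3472 / 1003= -3.46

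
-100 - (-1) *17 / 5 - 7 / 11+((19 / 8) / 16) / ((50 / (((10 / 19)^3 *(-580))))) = -15484899 / 158840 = -97.49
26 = 26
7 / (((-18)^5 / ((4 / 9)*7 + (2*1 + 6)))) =-0.00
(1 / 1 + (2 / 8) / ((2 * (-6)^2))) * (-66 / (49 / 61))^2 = 130119649 / 19208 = 6774.24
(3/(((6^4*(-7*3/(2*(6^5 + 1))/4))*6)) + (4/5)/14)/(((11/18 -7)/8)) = 147764/108675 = 1.36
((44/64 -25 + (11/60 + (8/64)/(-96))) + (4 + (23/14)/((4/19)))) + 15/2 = -4.83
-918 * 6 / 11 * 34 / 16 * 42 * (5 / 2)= -2457945 / 22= -111724.77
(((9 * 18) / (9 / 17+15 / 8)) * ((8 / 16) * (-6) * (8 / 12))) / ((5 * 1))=-14688 / 545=-26.95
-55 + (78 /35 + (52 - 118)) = -4157 /35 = -118.77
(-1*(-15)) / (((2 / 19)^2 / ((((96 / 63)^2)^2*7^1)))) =473169920 / 9261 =51092.75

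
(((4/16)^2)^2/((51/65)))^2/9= 4225/1534132224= 0.00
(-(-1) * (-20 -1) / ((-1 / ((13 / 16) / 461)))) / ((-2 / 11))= -3003 / 14752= -0.20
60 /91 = 0.66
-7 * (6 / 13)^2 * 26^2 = -1008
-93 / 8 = -11.62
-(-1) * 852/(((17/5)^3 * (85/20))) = 426000/83521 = 5.10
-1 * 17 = -17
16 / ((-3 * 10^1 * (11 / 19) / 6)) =-304 / 55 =-5.53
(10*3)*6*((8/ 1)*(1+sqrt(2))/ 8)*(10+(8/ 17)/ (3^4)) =4348.11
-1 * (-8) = 8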